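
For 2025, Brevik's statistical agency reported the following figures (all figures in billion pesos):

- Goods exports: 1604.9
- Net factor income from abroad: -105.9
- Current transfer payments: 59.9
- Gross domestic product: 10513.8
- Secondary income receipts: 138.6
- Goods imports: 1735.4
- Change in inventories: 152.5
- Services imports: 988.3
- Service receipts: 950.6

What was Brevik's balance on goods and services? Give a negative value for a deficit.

Goods balance = 1604.9 - 1735.4 = -130.5
Services balance = 950.6 - 988.3 = -37.7
Trade balance (goods + services) = -130.5 + (-37.7) = -168.2

-168.2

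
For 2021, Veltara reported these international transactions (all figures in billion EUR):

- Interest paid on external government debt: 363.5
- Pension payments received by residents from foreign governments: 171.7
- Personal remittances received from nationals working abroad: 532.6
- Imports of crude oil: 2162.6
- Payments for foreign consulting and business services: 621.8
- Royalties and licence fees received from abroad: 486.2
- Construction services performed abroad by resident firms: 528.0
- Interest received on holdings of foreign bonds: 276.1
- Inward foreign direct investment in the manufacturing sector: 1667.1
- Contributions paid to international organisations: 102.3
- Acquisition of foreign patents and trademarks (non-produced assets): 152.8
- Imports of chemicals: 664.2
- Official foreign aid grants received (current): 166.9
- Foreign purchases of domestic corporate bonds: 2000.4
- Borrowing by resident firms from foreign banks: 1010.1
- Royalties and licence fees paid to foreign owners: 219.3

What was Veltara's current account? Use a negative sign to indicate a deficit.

-1972.2

Goods: -2162.6 - 664.2 = -2826.8
Services: 486.2 + 528.0 - 621.8 - 219.3 = 173.1
Primary income: 276.1 - 363.5 = -87.4
Secondary income: 532.6 - 102.3 + 166.9 + 171.7 = 768.9
Current account = (-2826.8) + 173.1 + (-87.4) + 768.9 = -1972.2
(Excluded from the current account — financial account: inward foreign direct investment in the manufacturing sector 1667.1, foreign purchases of domestic corporate bonds 2000.4, borrowing by resident firms from foreign banks 1010.1; capital account: acquisition of foreign patents and trademarks (non-produced assets) 152.8.)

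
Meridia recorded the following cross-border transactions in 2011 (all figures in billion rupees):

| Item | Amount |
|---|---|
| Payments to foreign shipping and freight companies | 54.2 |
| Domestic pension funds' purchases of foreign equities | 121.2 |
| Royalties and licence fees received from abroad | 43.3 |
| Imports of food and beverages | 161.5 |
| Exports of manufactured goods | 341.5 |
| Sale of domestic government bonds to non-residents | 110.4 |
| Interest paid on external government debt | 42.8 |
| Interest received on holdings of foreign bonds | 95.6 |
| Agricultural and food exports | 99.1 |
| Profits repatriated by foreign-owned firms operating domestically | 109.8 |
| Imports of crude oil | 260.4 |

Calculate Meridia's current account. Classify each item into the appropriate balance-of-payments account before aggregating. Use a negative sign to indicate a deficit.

-49.2

Goods: 341.5 + 99.1 - 260.4 - 161.5 = 18.7
Services: -54.2 + 43.3 = -10.9
Primary income: 95.6 - 109.8 - 42.8 = -57.0
Current account = 18.7 + (-10.9) + (-57.0) = -49.2
(Excluded from the current account — financial account: domestic pension funds' purchases of foreign equities 121.2, sale of domestic government bonds to non-residents 110.4.)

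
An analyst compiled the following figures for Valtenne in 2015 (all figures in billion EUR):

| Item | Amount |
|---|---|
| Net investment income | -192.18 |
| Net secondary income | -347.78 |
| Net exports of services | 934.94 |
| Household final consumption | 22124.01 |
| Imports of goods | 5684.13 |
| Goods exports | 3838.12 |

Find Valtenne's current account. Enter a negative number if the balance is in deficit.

-1451.03

Goods balance = 3838.12 - 5684.13 = -1846.01
Services balance = 934.94
Trade balance (goods + services) = -1846.01 + 934.94 = -911.07
Net primary income = -192.18
Net secondary income = -347.78
Current account = -911.07 + (-192.18) + (-347.78) = -1451.03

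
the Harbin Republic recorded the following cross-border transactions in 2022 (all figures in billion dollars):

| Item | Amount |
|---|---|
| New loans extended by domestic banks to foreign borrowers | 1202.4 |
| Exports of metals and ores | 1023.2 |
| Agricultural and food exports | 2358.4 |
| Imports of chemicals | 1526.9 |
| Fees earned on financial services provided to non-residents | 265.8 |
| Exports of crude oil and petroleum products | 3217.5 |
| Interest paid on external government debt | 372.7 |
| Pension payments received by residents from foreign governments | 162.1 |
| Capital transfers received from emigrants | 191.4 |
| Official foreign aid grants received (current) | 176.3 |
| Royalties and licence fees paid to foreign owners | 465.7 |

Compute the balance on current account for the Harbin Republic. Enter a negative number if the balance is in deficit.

Goods: 2358.4 - 1526.9 + 3217.5 + 1023.2 = 5072.2
Services: -465.7 + 265.8 = -199.9
Primary income: -372.7
Secondary income: 162.1 + 176.3 = 338.4
Current account = 5072.2 + (-199.9) + (-372.7) + 338.4 = 4838.0
(Excluded from the current account — financial account: new loans extended by domestic banks to foreign borrowers 1202.4; capital account: capital transfers received from emigrants 191.4.)

4838.0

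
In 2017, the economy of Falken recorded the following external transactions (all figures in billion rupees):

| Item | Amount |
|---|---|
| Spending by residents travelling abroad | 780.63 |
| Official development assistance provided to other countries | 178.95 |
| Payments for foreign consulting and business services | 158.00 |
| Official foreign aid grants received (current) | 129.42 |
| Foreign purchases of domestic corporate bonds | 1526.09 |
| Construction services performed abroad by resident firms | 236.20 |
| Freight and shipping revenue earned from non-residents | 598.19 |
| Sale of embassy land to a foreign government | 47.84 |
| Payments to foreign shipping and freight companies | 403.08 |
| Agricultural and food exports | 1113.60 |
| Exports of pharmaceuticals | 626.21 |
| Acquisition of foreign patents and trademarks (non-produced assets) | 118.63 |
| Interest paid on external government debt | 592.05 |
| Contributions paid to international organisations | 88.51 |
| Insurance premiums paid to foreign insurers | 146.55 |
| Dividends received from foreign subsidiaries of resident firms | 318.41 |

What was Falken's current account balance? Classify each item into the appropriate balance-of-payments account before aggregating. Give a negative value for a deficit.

Goods: 626.21 + 1113.60 = 1739.81
Services: 598.19 - 403.08 - 780.63 + 236.20 - 146.55 - 158.00 = -653.87
Primary income: -592.05 + 318.41 = -273.64
Secondary income: 129.42 - 88.51 - 178.95 = -138.04
Current account = 1739.81 + (-653.87) + (-273.64) + (-138.04) = 674.26
(Excluded from the current account — financial account: foreign purchases of domestic corporate bonds 1526.09; capital account: sale of embassy land to a foreign government 47.84, acquisition of foreign patents and trademarks (non-produced assets) 118.63.)

674.26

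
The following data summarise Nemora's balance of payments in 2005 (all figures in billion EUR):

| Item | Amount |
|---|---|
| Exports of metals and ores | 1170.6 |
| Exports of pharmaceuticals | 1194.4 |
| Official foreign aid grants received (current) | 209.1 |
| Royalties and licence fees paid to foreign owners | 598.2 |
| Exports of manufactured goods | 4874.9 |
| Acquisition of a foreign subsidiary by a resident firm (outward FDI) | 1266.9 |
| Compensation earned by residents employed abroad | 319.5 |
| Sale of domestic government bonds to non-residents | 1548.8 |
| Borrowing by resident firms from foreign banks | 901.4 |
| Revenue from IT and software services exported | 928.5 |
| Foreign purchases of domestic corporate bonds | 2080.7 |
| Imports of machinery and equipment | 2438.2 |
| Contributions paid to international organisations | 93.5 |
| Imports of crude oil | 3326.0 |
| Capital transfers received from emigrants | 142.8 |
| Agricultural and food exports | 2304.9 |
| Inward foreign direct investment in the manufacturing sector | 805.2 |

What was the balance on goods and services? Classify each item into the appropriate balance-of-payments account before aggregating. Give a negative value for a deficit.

4110.9

Goods: -3326.0 - 2438.2 + 1170.6 + 1194.4 + 2304.9 + 4874.9 = 3780.6
Services: -598.2 + 928.5 = 330.3
Trade balance = 3780.6 + 330.3 = 4110.9
(Excluded from the trade balance — secondary income: official foreign aid grants received (current) 209.1, contributions paid to international organisations 93.5; financial account: acquisition of a foreign subsidiary by a resident firm (outward FDI) 1266.9, sale of domestic government bonds to non-residents 1548.8, borrowing by resident firms from foreign banks 901.4, foreign purchases of domestic corporate bonds 2080.7, inward foreign direct investment in the manufacturing sector 805.2; primary income: compensation earned by residents employed abroad 319.5; capital account: capital transfers received from emigrants 142.8.)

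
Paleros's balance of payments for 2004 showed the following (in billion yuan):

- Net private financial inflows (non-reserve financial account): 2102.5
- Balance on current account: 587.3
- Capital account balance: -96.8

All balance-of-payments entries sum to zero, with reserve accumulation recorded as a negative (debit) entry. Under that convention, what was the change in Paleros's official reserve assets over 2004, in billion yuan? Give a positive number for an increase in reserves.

2593.0

Official reserve transactions balance = -(587.3 + (-96.8) + 2102.5) = -2593.0
An accumulation of reserves is recorded as a debit (negative entry), so the change in the stock of reserves is the negative of that balance.
Change in official reserves = -(-2593.0) = 2593.0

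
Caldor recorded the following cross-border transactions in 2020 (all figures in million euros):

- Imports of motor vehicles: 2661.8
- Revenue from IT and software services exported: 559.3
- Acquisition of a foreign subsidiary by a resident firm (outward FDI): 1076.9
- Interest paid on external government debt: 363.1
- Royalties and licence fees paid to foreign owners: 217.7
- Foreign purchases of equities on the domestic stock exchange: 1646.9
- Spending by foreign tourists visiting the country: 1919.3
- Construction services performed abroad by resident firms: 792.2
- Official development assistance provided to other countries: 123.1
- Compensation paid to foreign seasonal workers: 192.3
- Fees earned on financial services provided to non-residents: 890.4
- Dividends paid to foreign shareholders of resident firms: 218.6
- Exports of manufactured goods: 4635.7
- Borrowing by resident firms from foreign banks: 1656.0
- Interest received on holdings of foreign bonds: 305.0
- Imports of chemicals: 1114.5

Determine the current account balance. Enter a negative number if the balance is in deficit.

Goods: 4635.7 - 1114.5 - 2661.8 = 859.4
Services: 890.4 - 217.7 + 1919.3 + 559.3 + 792.2 = 3943.5
Primary income: 305.0 - 363.1 - 192.3 - 218.6 = -469.0
Secondary income: -123.1
Current account = 859.4 + 3943.5 + (-469.0) + (-123.1) = 4210.8
(Excluded from the current account — financial account: acquisition of a foreign subsidiary by a resident firm (outward FDI) 1076.9, foreign purchases of equities on the domestic stock exchange 1646.9, borrowing by resident firms from foreign banks 1656.0.)

4210.8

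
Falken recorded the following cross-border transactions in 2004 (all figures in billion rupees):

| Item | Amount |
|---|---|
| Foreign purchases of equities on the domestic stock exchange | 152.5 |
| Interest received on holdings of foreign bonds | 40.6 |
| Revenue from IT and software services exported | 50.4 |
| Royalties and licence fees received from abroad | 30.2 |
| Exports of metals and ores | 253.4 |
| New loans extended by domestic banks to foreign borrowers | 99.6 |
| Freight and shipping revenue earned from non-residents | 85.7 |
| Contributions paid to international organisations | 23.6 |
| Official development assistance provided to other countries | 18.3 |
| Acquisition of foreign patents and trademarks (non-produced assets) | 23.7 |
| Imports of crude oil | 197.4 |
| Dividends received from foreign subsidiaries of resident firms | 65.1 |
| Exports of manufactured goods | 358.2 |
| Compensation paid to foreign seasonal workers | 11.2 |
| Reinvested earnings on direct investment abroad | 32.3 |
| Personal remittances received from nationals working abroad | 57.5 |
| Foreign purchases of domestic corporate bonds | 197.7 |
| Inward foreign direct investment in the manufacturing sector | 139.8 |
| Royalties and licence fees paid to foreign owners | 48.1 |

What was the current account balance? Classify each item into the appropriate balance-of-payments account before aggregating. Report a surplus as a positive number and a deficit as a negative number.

674.8

Goods: 253.4 + 358.2 - 197.4 = 414.2
Services: 30.2 + 50.4 + 85.7 - 48.1 = 118.2
Primary income: -11.2 + 32.3 + 40.6 + 65.1 = 126.8
Secondary income: -18.3 + 57.5 - 23.6 = 15.6
Current account = 414.2 + 118.2 + 126.8 + 15.6 = 674.8
(Excluded from the current account — financial account: foreign purchases of equities on the domestic stock exchange 152.5, new loans extended by domestic banks to foreign borrowers 99.6, foreign purchases of domestic corporate bonds 197.7, inward foreign direct investment in the manufacturing sector 139.8; capital account: acquisition of foreign patents and trademarks (non-produced assets) 23.7.)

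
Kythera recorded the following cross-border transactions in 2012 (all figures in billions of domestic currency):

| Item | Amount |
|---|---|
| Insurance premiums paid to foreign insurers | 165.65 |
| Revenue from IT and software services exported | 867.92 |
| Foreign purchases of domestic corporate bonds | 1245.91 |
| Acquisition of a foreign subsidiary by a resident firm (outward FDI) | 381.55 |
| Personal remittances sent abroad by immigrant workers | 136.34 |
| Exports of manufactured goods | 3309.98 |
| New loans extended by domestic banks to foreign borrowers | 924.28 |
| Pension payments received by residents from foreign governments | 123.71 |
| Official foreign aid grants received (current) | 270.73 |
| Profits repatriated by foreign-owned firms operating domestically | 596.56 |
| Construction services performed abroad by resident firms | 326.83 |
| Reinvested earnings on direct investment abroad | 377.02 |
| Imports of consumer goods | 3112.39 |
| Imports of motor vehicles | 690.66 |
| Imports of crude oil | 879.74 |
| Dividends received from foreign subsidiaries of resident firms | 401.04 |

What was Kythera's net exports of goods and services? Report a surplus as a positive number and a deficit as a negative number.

Goods: 3309.98 - 879.74 - 3112.39 - 690.66 = -1372.81
Services: -165.65 + 326.83 + 867.92 = 1029.10
Trade balance = -1372.81 + 1029.10 = -343.71
(Excluded from the trade balance — financial account: foreign purchases of domestic corporate bonds 1245.91, acquisition of a foreign subsidiary by a resident firm (outward FDI) 381.55, new loans extended by domestic banks to foreign borrowers 924.28; secondary income: personal remittances sent abroad by immigrant workers 136.34, pension payments received by residents from foreign governments 123.71, official foreign aid grants received (current) 270.73; primary income: profits repatriated by foreign-owned firms operating domestically 596.56, reinvested earnings on direct investment abroad 377.02, dividends received from foreign subsidiaries of resident firms 401.04.)

-343.71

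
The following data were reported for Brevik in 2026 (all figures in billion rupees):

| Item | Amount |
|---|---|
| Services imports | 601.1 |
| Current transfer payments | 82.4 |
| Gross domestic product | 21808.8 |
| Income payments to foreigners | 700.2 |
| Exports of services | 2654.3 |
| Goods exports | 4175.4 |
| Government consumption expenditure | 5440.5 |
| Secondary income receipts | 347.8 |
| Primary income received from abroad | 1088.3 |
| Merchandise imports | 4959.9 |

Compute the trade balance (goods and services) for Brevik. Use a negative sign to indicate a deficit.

Goods balance = 4175.4 - 4959.9 = -784.5
Services balance = 2654.3 - 601.1 = 2053.2
Trade balance (goods + services) = -784.5 + 2053.2 = 1268.7

1268.7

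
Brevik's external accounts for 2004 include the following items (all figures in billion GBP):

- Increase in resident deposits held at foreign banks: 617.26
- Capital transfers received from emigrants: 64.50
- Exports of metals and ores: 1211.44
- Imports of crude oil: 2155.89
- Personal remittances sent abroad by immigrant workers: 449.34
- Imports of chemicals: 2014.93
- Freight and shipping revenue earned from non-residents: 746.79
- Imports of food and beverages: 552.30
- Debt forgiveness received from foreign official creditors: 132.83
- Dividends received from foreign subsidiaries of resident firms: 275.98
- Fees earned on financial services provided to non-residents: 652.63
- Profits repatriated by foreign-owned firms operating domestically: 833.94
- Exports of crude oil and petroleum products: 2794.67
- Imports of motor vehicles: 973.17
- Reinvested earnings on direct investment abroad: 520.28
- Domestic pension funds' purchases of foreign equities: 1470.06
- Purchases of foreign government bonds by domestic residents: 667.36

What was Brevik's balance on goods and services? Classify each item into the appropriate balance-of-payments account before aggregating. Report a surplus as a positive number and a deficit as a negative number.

-290.76

Goods: -552.30 - 2155.89 - 973.17 + 1211.44 + 2794.67 - 2014.93 = -1690.18
Services: 652.63 + 746.79 = 1399.42
Trade balance = -1690.18 + 1399.42 = -290.76
(Excluded from the trade balance — financial account: increase in resident deposits held at foreign banks 617.26, domestic pension funds' purchases of foreign equities 1470.06, purchases of foreign government bonds by domestic residents 667.36; capital account: capital transfers received from emigrants 64.50, debt forgiveness received from foreign official creditors 132.83; secondary income: personal remittances sent abroad by immigrant workers 449.34; primary income: dividends received from foreign subsidiaries of resident firms 275.98, profits repatriated by foreign-owned firms operating domestically 833.94, reinvested earnings on direct investment abroad 520.28.)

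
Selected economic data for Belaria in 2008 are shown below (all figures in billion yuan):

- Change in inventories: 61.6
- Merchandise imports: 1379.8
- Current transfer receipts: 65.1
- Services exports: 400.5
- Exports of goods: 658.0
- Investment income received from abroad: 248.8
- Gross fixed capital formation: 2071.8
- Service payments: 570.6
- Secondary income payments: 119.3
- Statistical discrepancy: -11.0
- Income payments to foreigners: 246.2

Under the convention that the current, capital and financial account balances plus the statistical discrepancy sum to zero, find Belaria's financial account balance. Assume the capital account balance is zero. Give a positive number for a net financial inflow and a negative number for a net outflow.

Goods balance = 658.0 - 1379.8 = -721.8
Services balance = 400.5 - 570.6 = -170.1
Trade balance (goods + services) = -721.8 + (-170.1) = -891.9
Net primary income = 248.8 - 246.2 = 2.6
Net secondary income = 65.1 - 119.3 = -54.2
Current account = -891.9 + 2.6 + (-54.2) = -943.5
Financial account = -(-943.5 + (-11.0)) = 954.5

954.5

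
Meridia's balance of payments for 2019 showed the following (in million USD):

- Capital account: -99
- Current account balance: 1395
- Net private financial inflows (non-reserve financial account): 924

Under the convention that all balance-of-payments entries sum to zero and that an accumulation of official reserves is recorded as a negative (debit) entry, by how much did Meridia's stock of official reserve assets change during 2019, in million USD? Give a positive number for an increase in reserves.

2220

Official reserve transactions balance = -(1395 + (-99) + 924) = -2220
An accumulation of reserves is recorded as a debit (negative entry), so the change in the stock of reserves is the negative of that balance.
Change in official reserves = -(-2220) = 2220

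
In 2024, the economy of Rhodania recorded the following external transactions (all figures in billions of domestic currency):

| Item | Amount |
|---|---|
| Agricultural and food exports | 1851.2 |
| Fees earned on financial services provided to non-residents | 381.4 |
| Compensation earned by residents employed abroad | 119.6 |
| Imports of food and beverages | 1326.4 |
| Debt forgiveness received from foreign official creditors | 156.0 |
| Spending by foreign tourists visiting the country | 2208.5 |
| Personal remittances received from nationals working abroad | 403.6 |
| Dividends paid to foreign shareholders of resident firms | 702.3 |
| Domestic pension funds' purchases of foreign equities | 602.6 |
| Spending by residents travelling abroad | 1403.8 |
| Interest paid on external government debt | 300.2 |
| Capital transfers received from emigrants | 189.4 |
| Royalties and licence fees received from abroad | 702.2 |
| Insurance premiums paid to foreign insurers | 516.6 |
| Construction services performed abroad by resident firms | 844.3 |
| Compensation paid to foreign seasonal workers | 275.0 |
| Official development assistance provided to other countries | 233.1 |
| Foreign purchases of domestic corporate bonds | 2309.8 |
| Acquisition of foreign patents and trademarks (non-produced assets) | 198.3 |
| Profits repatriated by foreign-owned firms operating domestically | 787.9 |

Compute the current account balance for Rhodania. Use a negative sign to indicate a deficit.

Goods: 1851.2 - 1326.4 = 524.8
Services: -1403.8 + 2208.5 - 516.6 + 844.3 + 702.2 + 381.4 = 2216.0
Primary income: -275.0 - 702.3 + 119.6 - 300.2 - 787.9 = -1945.8
Secondary income: -233.1 + 403.6 = 170.5
Current account = 524.8 + 2216.0 + (-1945.8) + 170.5 = 965.5
(Excluded from the current account — capital account: debt forgiveness received from foreign official creditors 156.0, capital transfers received from emigrants 189.4, acquisition of foreign patents and trademarks (non-produced assets) 198.3; financial account: domestic pension funds' purchases of foreign equities 602.6, foreign purchases of domestic corporate bonds 2309.8.)

965.5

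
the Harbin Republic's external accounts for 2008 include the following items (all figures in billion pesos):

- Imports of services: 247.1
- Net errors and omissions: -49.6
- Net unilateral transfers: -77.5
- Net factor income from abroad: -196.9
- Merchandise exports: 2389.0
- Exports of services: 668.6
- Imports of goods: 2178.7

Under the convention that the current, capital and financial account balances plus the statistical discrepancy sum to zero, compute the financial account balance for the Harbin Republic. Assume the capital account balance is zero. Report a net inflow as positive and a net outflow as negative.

Goods balance = 2389.0 - 2178.7 = 210.3
Services balance = 668.6 - 247.1 = 421.5
Trade balance (goods + services) = 210.3 + 421.5 = 631.8
Net primary income = -196.9
Net secondary income = -77.5
Current account = 631.8 + (-196.9) + (-77.5) = 357.4
Financial account = -(357.4 + (-49.6)) = -307.8

-307.8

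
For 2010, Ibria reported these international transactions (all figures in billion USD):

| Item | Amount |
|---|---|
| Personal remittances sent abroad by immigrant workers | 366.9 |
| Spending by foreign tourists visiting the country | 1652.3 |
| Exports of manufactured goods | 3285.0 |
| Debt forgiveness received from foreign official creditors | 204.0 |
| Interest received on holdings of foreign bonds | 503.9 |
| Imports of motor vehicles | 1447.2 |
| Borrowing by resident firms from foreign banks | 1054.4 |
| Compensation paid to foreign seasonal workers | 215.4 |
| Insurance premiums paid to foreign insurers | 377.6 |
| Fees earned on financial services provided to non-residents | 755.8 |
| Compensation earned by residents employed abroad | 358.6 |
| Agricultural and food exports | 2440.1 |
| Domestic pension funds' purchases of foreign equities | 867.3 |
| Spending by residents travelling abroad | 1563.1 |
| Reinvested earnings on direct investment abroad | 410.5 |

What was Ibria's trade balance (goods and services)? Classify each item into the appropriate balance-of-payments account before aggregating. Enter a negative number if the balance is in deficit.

Goods: 2440.1 + 3285.0 - 1447.2 = 4277.9
Services: 1652.3 - 1563.1 + 755.8 - 377.6 = 467.4
Trade balance = 4277.9 + 467.4 = 4745.3
(Excluded from the trade balance — secondary income: personal remittances sent abroad by immigrant workers 366.9; capital account: debt forgiveness received from foreign official creditors 204.0; primary income: interest received on holdings of foreign bonds 503.9, compensation paid to foreign seasonal workers 215.4, compensation earned by residents employed abroad 358.6, reinvested earnings on direct investment abroad 410.5; financial account: borrowing by resident firms from foreign banks 1054.4, domestic pension funds' purchases of foreign equities 867.3.)

4745.3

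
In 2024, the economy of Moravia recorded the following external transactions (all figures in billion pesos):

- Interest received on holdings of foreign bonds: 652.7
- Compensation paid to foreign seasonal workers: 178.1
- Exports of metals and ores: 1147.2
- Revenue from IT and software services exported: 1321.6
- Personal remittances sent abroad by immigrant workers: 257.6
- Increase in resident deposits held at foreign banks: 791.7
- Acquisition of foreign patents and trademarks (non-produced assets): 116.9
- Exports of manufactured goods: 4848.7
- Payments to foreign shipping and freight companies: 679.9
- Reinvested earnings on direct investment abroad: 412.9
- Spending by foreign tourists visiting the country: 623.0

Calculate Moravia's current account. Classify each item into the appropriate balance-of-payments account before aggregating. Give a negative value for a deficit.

Goods: 1147.2 + 4848.7 = 5995.9
Services: 1321.6 + 623.0 - 679.9 = 1264.7
Primary income: 652.7 - 178.1 + 412.9 = 887.5
Secondary income: -257.6
Current account = 5995.9 + 1264.7 + 887.5 + (-257.6) = 7890.5
(Excluded from the current account — financial account: increase in resident deposits held at foreign banks 791.7; capital account: acquisition of foreign patents and trademarks (non-produced assets) 116.9.)

7890.5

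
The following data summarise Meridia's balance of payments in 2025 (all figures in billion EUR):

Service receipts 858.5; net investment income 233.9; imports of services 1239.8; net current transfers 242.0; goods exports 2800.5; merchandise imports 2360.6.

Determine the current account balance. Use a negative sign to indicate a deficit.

534.5

Goods balance = 2800.5 - 2360.6 = 439.9
Services balance = 858.5 - 1239.8 = -381.3
Trade balance (goods + services) = 439.9 + (-381.3) = 58.6
Net primary income = 233.9
Net secondary income = 242.0
Current account = 58.6 + 233.9 + 242.0 = 534.5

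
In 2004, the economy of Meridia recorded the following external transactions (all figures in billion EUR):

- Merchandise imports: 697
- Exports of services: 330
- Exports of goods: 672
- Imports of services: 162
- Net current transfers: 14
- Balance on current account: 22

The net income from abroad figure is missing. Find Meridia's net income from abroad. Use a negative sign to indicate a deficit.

Current account = goods balance + services balance + net primary income + net secondary income
Sum of the known components = 157
Net income from abroad = CA - (known components) = 22 - 157 = -135

-135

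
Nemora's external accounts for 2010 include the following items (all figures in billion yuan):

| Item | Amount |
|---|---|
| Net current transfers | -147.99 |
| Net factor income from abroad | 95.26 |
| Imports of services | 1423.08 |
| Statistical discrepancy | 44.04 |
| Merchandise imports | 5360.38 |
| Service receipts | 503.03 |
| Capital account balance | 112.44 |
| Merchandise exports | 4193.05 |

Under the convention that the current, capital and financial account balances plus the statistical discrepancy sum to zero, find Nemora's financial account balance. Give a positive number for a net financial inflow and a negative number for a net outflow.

Goods balance = 4193.05 - 5360.38 = -1167.33
Services balance = 503.03 - 1423.08 = -920.05
Trade balance (goods + services) = -1167.33 + (-920.05) = -2087.38
Net primary income = 95.26
Net secondary income = -147.99
Current account = -2087.38 + 95.26 + (-147.99) = -2140.11
Financial account = -(-2140.11 + 112.44 + 44.04) = 1983.63

1983.63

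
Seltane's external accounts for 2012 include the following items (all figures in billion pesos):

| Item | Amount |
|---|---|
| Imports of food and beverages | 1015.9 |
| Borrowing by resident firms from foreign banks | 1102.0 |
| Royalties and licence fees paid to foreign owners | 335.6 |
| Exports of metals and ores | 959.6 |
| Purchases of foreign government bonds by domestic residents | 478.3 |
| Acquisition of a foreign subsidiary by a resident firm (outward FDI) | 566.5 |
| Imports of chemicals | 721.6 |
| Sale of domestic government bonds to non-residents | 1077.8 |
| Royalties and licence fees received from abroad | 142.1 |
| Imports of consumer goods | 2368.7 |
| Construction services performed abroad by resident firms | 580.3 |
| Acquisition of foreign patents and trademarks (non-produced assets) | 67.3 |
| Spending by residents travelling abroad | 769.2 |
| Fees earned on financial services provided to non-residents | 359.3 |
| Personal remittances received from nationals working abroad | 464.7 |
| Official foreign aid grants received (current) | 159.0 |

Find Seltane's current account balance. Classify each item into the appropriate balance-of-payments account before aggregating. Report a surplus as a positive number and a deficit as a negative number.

Goods: -2368.7 - 1015.9 - 721.6 + 959.6 = -3146.6
Services: -769.2 - 335.6 + 580.3 + 142.1 + 359.3 = -23.1
Secondary income: 464.7 + 159.0 = 623.7
Current account = (-3146.6) + (-23.1) + 623.7 = -2546.0
(Excluded from the current account — financial account: borrowing by resident firms from foreign banks 1102.0, purchases of foreign government bonds by domestic residents 478.3, acquisition of a foreign subsidiary by a resident firm (outward FDI) 566.5, sale of domestic government bonds to non-residents 1077.8; capital account: acquisition of foreign patents and trademarks (non-produced assets) 67.3.)

-2546.0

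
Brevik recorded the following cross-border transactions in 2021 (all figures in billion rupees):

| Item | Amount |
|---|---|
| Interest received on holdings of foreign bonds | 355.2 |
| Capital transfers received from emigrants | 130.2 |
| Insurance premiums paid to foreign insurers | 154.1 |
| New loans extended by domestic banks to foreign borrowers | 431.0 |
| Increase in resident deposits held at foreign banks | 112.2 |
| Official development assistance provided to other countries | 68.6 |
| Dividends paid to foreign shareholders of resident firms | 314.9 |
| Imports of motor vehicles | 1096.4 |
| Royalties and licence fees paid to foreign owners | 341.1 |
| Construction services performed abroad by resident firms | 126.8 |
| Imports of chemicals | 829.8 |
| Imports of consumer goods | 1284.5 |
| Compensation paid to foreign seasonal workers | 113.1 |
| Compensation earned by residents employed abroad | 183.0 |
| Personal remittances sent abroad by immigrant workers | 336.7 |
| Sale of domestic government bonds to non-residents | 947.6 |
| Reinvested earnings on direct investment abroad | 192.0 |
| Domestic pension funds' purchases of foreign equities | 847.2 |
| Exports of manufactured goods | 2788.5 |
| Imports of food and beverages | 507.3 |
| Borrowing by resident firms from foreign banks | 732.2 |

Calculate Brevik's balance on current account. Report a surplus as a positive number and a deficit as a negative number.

Goods: -1284.5 - 829.8 - 1096.4 + 2788.5 - 507.3 = -929.5
Services: -154.1 + 126.8 - 341.1 = -368.4
Primary income: 192.0 - 314.9 + 355.2 + 183.0 - 113.1 = 302.2
Secondary income: -336.7 - 68.6 = -405.3
Current account = (-929.5) + (-368.4) + 302.2 + (-405.3) = -1401.0
(Excluded from the current account — capital account: capital transfers received from emigrants 130.2; financial account: new loans extended by domestic banks to foreign borrowers 431.0, increase in resident deposits held at foreign banks 112.2, sale of domestic government bonds to non-residents 947.6, domestic pension funds' purchases of foreign equities 847.2, borrowing by resident firms from foreign banks 732.2.)

-1401.0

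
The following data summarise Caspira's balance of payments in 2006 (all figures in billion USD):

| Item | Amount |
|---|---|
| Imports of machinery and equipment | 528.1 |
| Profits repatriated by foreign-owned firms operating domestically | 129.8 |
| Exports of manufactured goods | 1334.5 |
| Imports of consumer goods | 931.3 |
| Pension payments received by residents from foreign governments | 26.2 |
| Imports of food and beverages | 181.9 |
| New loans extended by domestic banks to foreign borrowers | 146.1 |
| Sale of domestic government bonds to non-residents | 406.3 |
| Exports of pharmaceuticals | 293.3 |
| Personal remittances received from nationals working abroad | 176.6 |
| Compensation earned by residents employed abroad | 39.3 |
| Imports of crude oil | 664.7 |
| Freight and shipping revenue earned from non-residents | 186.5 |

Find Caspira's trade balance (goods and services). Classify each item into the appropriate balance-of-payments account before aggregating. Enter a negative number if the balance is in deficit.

-491.7

Goods: -528.1 + 1334.5 - 181.9 - 931.3 - 664.7 + 293.3 = -678.2
Services: 186.5
Trade balance = -678.2 + 186.5 = -491.7
(Excluded from the trade balance — primary income: profits repatriated by foreign-owned firms operating domestically 129.8, compensation earned by residents employed abroad 39.3; secondary income: pension payments received by residents from foreign governments 26.2, personal remittances received from nationals working abroad 176.6; financial account: new loans extended by domestic banks to foreign borrowers 146.1, sale of domestic government bonds to non-residents 406.3.)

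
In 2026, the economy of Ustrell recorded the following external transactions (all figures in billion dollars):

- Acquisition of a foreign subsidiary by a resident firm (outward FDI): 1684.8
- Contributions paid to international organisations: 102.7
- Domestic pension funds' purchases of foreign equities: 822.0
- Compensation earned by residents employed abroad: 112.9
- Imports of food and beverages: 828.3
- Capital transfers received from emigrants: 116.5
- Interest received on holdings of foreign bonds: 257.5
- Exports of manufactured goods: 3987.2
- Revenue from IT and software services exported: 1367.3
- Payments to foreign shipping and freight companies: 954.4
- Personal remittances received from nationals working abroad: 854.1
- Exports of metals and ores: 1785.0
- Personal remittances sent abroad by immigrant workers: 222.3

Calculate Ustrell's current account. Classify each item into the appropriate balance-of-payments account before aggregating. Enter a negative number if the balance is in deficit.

6256.3

Goods: -828.3 + 3987.2 + 1785.0 = 4943.9
Services: -954.4 + 1367.3 = 412.9
Primary income: 112.9 + 257.5 = 370.4
Secondary income: -222.3 - 102.7 + 854.1 = 529.1
Current account = 4943.9 + 412.9 + 370.4 + 529.1 = 6256.3
(Excluded from the current account — financial account: acquisition of a foreign subsidiary by a resident firm (outward FDI) 1684.8, domestic pension funds' purchases of foreign equities 822.0; capital account: capital transfers received from emigrants 116.5.)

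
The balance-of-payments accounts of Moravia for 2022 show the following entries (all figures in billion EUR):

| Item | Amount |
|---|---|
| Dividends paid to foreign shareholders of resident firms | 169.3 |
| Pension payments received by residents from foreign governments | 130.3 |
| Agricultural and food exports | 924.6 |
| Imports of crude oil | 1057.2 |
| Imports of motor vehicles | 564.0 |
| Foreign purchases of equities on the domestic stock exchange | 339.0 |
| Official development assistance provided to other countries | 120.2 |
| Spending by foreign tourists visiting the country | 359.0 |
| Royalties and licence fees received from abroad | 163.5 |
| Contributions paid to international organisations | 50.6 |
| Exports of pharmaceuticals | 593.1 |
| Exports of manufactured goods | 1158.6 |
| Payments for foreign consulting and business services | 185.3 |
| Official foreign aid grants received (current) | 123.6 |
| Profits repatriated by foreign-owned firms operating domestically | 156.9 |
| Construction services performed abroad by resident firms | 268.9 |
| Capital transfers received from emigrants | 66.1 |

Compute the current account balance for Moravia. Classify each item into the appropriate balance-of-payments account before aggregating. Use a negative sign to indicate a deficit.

1418.1

Goods: 924.6 + 593.1 + 1158.6 - 564.0 - 1057.2 = 1055.1
Services: 268.9 + 163.5 - 185.3 + 359.0 = 606.1
Primary income: -156.9 - 169.3 = -326.2
Secondary income: -50.6 + 130.3 + 123.6 - 120.2 = 83.1
Current account = 1055.1 + 606.1 + (-326.2) + 83.1 = 1418.1
(Excluded from the current account — financial account: foreign purchases of equities on the domestic stock exchange 339.0; capital account: capital transfers received from emigrants 66.1.)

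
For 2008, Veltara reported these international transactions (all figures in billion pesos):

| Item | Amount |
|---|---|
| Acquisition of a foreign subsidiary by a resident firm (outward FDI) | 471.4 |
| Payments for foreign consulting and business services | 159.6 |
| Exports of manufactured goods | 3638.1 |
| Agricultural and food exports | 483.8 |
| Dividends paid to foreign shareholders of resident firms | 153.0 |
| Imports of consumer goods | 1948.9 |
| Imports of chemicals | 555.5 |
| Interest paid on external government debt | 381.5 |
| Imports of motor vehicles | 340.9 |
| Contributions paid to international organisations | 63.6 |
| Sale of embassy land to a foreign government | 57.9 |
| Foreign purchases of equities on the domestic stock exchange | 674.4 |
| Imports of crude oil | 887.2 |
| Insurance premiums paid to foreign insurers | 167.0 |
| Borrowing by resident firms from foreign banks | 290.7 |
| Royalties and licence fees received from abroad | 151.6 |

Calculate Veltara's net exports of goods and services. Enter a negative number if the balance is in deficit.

Goods: -340.9 - 1948.9 + 483.8 - 887.2 + 3638.1 - 555.5 = 389.4
Services: -167.0 + 151.6 - 159.6 = -175.0
Trade balance = 389.4 + (-175.0) = 214.4
(Excluded from the trade balance — financial account: acquisition of a foreign subsidiary by a resident firm (outward FDI) 471.4, foreign purchases of equities on the domestic stock exchange 674.4, borrowing by resident firms from foreign banks 290.7; primary income: dividends paid to foreign shareholders of resident firms 153.0, interest paid on external government debt 381.5; secondary income: contributions paid to international organisations 63.6; capital account: sale of embassy land to a foreign government 57.9.)

214.4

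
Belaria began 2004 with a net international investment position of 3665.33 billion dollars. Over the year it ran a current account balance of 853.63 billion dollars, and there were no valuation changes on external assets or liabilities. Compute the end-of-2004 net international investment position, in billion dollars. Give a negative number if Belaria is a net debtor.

4518.96

With no valuation effects, change in NIIP = current account = 853.63
End-of-year NIIP = 3665.33 + 853.63 = 4518.96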